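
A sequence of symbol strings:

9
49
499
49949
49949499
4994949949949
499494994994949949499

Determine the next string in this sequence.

Each term (from the third on) is the previous term followed by the one before it: term 3 = 49·9 = 499.
The next term joins 499494994994949949499 and 4994949949949.

4994949949949499494994994949949949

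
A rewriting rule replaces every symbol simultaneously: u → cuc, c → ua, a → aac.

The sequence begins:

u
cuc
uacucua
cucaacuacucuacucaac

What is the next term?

Replace each of the 19 characters of cucaacuacucuacucaac in place — ua cuc ua aac aac ua cuc aac ua cuc ua cuc aac ua cuc ua aac aac ua — and concatenate.

uacucuaaacaacuacucaacuacucuacucaacuacucuaaacaacua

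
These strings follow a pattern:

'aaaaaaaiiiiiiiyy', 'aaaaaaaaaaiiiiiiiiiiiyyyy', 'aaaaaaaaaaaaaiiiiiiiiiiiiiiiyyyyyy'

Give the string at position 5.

aaaaaaaaaaaaaaaaaaaiiiiiiiiiiiiiiiiiiiiiiiyyyyyyyyyy

Reading off run lengths: a runs 7, 10, 13; i runs 7, 11, 15; y runs 2, 4, 6 — each is linear in n, where the shown terms are n = 2, 3, 4.
At n = 6 the blocks have lengths 19, 23, 10.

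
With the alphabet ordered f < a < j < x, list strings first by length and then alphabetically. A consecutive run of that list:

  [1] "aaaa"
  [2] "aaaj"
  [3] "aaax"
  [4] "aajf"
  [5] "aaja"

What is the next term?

Find the rightmost character of aaja below x, bump it to the next letter, and reset everything to its right to f.

aajj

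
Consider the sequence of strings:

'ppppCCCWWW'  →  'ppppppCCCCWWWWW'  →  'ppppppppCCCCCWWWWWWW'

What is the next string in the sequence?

ppppppppppCCCCCCWWWWWWWWW

Reading off run lengths: p runs 4, 6, 8; C runs 3, 4, 5; W runs 3, 5, 7 — each is linear in n, where the shown terms are n = 2, 3, 4.
At n = 5 the blocks have lengths 10, 6, 9.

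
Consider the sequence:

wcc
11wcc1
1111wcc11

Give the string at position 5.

Each term wraps the previous one in 11 on the left and 1 on the right.
From 1111wcc11, 2 further steps: 1111wcc11 → 111111wcc111 → (answer).

11111111wcc1111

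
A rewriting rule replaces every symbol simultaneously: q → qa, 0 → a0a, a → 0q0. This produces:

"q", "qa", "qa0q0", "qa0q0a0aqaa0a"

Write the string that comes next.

φ(qa0q0a0aqaa0a) expands symbol-by-symbol to qa 0q0 a0a qa a0a 0q0 a0a 0q0 qa 0q0 0q0 a0a 0q0; joining the 13 pieces gives the next term.

qa0q0a0aqaa0a0q0a0a0q0qa0q00q0a0a0q0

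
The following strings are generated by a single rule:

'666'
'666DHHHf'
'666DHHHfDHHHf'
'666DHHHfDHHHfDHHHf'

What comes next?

Each term is the previous one with DHHHf appended.
So the next term is 666DHHHfDHHHfDHHHf·DHHHf.

666DHHHfDHHHfDHHHfDHHHf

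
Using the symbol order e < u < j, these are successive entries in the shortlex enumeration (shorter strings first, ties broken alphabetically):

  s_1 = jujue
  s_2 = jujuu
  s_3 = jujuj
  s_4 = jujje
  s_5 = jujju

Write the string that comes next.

The successor of jujju increments the rightmost position that isn't already j and resets every position after it to e.

jujjj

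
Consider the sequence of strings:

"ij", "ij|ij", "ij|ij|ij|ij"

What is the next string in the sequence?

ij|ij|ij|ij|ij|ij|ij|ij

Each string is two copies of the previous one joined by '|'.
One more doubling of ij|ij|ij|ij gives the answer.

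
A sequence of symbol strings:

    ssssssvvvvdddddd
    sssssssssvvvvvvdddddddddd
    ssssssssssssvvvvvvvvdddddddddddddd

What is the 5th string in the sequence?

ssssssssssssssssssvvvvvvvvvvvvdddddddddddddddddddddd

Reading off run lengths: s runs 6, 9, 12; v runs 4, 6, 8; d runs 6, 10, 14 — each is linear in n, where the shown terms are n = 2, 3, 4.
For term 5, n = 6, so the run lengths are 18, 12, 22.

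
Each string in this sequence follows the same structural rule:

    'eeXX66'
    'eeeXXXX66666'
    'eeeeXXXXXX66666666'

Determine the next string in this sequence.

eeeeeXXXXXXXX66666666666

Each string has the form e^{n+1} X^{2n} 6^{3n-1} (n = 1, 2, …).
For the next term, n = 4, so the run lengths are 5, 8, 11.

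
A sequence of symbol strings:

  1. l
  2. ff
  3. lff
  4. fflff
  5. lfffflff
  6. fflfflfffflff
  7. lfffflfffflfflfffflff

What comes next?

Each term (from the third on) is the two preceding terms concatenated in order: term 3 = l·ff = lff.
So term 8 is fflfflfffflff·lfffflfffflfflfffflff.

fflfflfffflfflfffflfffflfflfffflff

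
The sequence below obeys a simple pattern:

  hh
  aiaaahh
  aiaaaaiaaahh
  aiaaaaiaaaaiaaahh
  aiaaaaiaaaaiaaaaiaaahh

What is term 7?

Each term is the previous one with aiaaa prepended.
From aiaaaaiaaaaiaaaaiaaahh, 2 further steps: aiaaaaiaaaaiaaaaiaaahh → aiaaaaiaaaaiaaaaiaaaaiaaahh → (answer).

aiaaaaiaaaaiaaaaiaaaaiaaaaiaaahh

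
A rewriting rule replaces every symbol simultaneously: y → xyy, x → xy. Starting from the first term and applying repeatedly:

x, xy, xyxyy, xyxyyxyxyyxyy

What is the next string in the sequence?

xyxyyxyxyyxyyxyxyyxyxyyxyyxyxyyxyy

Replace each of the 13 characters of xyxyyxyxyyxyy in place — xy xyy xy xyy xyy xy xyy xy xyy xyy xy xyy xyy — and concatenate.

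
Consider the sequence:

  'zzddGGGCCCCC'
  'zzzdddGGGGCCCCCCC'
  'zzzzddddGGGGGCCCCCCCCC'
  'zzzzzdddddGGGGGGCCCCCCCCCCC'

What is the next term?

Term n consists of n z's, followed by n d's, followed by n+1 G's, followed by 2n+1 C's, where the shown terms are n = 2, 3, 4, 5.
At n = 6 the blocks have lengths 6, 6, 7, 13.

zzzzzzddddddGGGGGGGCCCCCCCCCCCCC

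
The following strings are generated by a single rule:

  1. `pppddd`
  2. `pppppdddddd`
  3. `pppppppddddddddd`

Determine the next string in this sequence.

pppppppppdddddddddddd

Reading off run lengths: p runs 3, 5, 7; d runs 3, 6, 9 — each is linear in n (n = 1, 2, …).
For the next term, n = 4, so the run lengths are 9, 12.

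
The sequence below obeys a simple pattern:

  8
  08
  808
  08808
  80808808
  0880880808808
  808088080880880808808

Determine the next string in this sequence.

0880880808808808088080880880808808

Each term (from the third on) is the two preceding terms concatenated in order: term 3 = 8·08 = 808.
The next term joins 0880880808808 and 808088080880880808808.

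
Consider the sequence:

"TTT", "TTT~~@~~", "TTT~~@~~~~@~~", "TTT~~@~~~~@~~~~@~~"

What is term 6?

Each term is the previous one with ~~@~~ appended.
From TTT~~@~~~~@~~~~@~~, 2 further steps: TTT~~@~~~~@~~~~@~~ → TTT~~@~~~~@~~~~@~~~~@~~ → (answer).

TTT~~@~~~~@~~~~@~~~~@~~~~@~~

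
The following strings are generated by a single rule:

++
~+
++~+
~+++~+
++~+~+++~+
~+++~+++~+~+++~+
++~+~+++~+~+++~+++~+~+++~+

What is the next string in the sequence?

This is a Fibonacci-style word recurrence s(k) = s(k−2)·s(k−1): e.g. ++·~+ = ++~+.
Continuing: ~+++~+++~+~+++~+ · ++~+~+++~+~+++~+++~+~+++~+ gives term 8.

~+++~+++~+~+++~+++~+~+++~+~+++~+++~+~+++~+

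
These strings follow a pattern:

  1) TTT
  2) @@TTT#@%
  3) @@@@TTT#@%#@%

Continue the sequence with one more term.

Each term wraps the previous one in @@ on the left and #@% on the right.
So the next term is @@·@@@@TTT#@%#@%·#@%.

@@@@@@TTT#@%#@%#@%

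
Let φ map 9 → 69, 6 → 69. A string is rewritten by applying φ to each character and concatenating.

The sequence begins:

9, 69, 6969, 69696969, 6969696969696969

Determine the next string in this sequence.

Applying the rule to each of the 16 symbols of 6969696969696969 gives the pieces 69 69 69 69 69 69 69 69 69 69 69 69 69 69 69 69, which concatenate to the answer.

69696969696969696969696969696969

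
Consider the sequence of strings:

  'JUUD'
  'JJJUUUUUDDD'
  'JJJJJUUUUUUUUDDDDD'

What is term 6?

JJJJJJJJJJJUUUUUUUUUUUUUUUUUDDDDDDDDDDD

The n-th term is 2n-1 J's then 3n-1 U's then 2n-1 D's (n = 1, 2, …).
Setting n = 6 gives 11, 17, 11 characters in each block.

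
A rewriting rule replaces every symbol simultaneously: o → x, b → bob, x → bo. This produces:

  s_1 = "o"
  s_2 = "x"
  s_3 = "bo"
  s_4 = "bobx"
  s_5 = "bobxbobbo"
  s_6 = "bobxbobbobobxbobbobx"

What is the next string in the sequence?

Rewriting the 20 symbols of bobxbobbobobxbobbobx one by one yields bob x bob bo bob x bob bob x bob x bob bo bob x bob bob x bob bo; concatenated:

bobxbobbobobxbobbobxbobxbobbobobxbobbobxbobbo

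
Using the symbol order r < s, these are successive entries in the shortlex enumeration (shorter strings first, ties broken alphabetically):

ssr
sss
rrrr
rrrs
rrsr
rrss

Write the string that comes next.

rsrr

The successor of rrss increments the rightmost position that isn't already s and resets every position after it to r.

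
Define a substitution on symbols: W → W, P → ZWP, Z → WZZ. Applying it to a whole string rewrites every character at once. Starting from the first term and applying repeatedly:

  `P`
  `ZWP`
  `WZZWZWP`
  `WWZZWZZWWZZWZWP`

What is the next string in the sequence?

Rewriting the 15 symbols of WWZZWZZWWZZWZWP one by one yields W W WZZ WZZ W WZZ WZZ W W WZZ WZZ W WZZ W ZWP; concatenated:

WWWZZWZZWWZZWZZWWWZZWZZWWZZWZWP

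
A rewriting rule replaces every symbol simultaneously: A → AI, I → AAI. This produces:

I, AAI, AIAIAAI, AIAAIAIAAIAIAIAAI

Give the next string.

AIAAIAIAIAAIAIAAIAIAIAAIAIAAIAIAAIAIAIAAI

φ(AIAAIAIAAIAIAIAAI) expands symbol-by-symbol to AI AAI AI AI AAI AI AAI AI AI AAI AI AAI AI AAI AI AI AAI; joining the 17 pieces gives the next term.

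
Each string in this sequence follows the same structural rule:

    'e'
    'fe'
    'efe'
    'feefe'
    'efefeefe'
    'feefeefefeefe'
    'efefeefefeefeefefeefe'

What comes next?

feefeefefeefeefefeefefeefeefefeefe

From term 3 onward, concatenate the second-to-last term with the last: e·fe = efe, fe·efe = feefe, …
So term 8 is feefeefefeefe·efefeefefeefeefefeefe.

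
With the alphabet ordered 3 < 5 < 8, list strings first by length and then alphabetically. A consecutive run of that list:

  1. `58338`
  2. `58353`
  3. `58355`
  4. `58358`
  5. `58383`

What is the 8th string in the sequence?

Advancing 3 positions from 58383 through 58383 → 58385 → 58388 reaches term 8.

58533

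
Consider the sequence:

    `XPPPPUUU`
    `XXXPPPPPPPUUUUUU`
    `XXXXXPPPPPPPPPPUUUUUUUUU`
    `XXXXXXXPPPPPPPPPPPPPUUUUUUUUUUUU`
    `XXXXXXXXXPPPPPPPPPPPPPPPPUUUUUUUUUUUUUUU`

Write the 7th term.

The n-th term is 2n-1 X's then 3n+1 P's then 3n U's (n = 1, 2, …).
Setting n = 7 gives 13, 22, 21 characters in each block.

XXXXXXXXXXXXXPPPPPPPPPPPPPPPPPPPPPPUUUUUUUUUUUUUUUUUUUUU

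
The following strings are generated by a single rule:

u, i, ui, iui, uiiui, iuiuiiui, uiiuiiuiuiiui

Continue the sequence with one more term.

iuiuiiuiuiiuiiuiuiiui

From term 3 onward, concatenate the second-to-last term with the last: u·i = ui, i·ui = iui, …
The next term joins iuiuiiui and uiiuiiuiuiiui.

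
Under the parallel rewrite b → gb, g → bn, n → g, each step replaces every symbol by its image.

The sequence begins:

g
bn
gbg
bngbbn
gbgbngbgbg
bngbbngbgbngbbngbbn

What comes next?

Rewriting the 19 symbols of bngbbngbgbngbbngbbn one by one yields gb g bn gb gb g bn gb bn gb g bn gb gb g bn gb gb g; concatenated:

gbgbngbgbgbngbbngbgbngbgbgbngbgbg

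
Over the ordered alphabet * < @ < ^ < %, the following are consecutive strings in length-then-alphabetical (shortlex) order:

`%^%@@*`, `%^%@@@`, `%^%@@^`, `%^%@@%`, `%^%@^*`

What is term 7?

Advancing 2 positions from %^%@^* through %^%@^* → %^%@^@ reaches term 7.

%^%@^^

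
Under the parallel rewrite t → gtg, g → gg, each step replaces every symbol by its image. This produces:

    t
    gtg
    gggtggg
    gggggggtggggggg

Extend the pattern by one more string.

Rewriting the 15 symbols of gggggggtggggggg one by one yields gg gg gg gg gg gg gg gtg gg gg gg gg gg gg gg; concatenated:

gggggggggggggggtggggggggggggggg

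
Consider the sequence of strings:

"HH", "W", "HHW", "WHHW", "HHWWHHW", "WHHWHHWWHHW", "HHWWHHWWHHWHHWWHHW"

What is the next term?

WHHWHHWWHHWHHWWHHWWHHWHHWWHHW

From term 3 onward, concatenate the second-to-last term with the last: HH·W = HHW, W·HHW = WHHW, …
So term 8 is WHHWHHWWHHW·HHWWHHWWHHWHHWWHHW.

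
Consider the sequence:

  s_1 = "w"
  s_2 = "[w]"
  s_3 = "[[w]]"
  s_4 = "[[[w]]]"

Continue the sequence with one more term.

[[[[w]]]]

Each term wraps the previous one in [ on the left and ] on the right.
One more step from [[[w]]] gives the answer.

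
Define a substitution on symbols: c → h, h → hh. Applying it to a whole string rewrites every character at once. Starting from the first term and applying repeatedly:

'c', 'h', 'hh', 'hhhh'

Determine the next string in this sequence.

Expanding hhhh: h→hh, h→hh, h→hh, h→hh. Concatenated: hh hh hh hh.

hhhhhhhh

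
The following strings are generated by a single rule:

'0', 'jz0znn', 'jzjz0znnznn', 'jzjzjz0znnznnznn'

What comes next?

jzjzjzjz0znnznnznnznn

Each term wraps the previous one in jz on the left and znn on the right.
One more step from jzjzjz0znnznnznn gives the answer.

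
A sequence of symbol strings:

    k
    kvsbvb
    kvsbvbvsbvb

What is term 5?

kvsbvbvsbvbvsbvbvsbvb

Every step adds vsbvb to the end: s(k+1) = s(k)·vsbvb.
From kvsbvbvsbvb, 2 further steps: kvsbvbvsbvb → kvsbvbvsbvbvsbvb → (answer).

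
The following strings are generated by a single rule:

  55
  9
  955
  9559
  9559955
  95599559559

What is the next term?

This is a Fibonacci-style word recurrence s(k) = s(k−1)·s(k−2): e.g. 9·55 = 955.
Continuing: 95599559559 · 9559955 gives term 7.

955995595599559955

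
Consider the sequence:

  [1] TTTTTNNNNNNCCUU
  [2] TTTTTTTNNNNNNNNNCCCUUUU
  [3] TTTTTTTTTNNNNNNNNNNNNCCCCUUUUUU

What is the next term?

TTTTTTTTTTTNNNNNNNNNNNNNNNCCCCCUUUUUUUU

Reading off run lengths: T runs 5, 7, 9; N runs 6, 9, 12; C runs 2, 3, 4; U runs 2, 4, 6 — each is linear in n (n = 1, 2, …).
For the next term, n = 4, so the run lengths are 11, 15, 5, 8.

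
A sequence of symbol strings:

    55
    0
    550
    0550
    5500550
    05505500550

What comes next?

550055005505500550

This is a Fibonacci-style word recurrence s(k) = s(k−2)·s(k−1): e.g. 55·0 = 550.
So term 7 is 5500550·05505500550.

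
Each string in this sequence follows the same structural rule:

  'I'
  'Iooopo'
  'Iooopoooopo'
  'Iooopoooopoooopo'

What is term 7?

Each term is the previous one with ooopo appended.
From Iooopoooopoooopo, 3 further steps: Iooopoooopoooopo → Iooopoooopoooopoooopo → Iooopoooopoooopoooopoooopo → (answer).

Iooopoooopoooopoooopoooopoooopo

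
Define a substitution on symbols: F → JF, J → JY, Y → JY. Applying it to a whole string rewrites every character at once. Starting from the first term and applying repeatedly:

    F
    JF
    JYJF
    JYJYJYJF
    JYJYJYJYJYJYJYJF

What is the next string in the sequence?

Rewriting the 16 symbols of JYJYJYJYJYJYJYJF one by one yields JY JY JY JY JY JY JY JY JY JY JY JY JY JY JY JF; concatenated:

JYJYJYJYJYJYJYJYJYJYJYJYJYJYJYJF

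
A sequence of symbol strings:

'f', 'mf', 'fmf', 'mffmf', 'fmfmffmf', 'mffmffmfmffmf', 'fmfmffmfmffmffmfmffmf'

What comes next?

From term 3 onward, concatenate the second-to-last term with the last: f·mf = fmf, mf·fmf = mffmf, …
Continuing: mffmffmfmffmf · fmfmffmfmffmffmfmffmf gives term 8.

mffmffmfmffmffmfmffmfmffmffmfmffmf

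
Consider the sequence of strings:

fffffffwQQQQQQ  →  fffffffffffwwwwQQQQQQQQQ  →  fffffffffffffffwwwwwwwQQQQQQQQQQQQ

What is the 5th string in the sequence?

The n-th term is 4n+3 f's then 3n-2 w's then 3n+3 Q's (n = 1, 2, …).
At n = 5 the blocks have lengths 23, 13, 18.

fffffffffffffffffffffffwwwwwwwwwwwwwQQQQQQQQQQQQQQQQQQ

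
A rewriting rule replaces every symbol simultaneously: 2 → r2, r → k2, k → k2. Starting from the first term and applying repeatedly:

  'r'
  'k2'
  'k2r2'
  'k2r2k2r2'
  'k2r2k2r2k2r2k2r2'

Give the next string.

k2r2k2r2k2r2k2r2k2r2k2r2k2r2k2r2

φ(k2r2k2r2k2r2k2r2) expands symbol-by-symbol to k2 r2 k2 r2 k2 r2 k2 r2 k2 r2 k2 r2 k2 r2 k2 r2; joining the 16 pieces gives the next term.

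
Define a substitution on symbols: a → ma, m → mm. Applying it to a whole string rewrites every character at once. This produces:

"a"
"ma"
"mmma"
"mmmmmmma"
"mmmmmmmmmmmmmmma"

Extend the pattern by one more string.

Rewriting the 16 symbols of mmmmmmmmmmmmmmma one by one yields mm mm mm mm mm mm mm mm mm mm mm mm mm mm mm ma; concatenated:

mmmmmmmmmmmmmmmmmmmmmmmmmmmmmmma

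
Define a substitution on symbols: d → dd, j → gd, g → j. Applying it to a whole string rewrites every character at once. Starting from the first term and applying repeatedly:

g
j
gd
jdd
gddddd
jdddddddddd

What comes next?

gddddddddddddddddddddd

Expanding jdddddddddd: j→gd, d→dd, d→dd, d→dd, d→dd, d→dd, d→dd, d→dd, d→dd, d→dd, d→dd. Concatenated: gd dd dd dd dd dd dd dd dd dd dd.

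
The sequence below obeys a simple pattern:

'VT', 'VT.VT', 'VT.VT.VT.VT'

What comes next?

VT.VT.VT.VT.VT.VT.VT.VT

Each string is two copies of the previous one joined by '.'.
One more doubling of VT.VT.VT.VT gives the answer.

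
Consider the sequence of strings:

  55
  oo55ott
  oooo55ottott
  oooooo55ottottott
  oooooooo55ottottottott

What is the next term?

oooooooooo55ottottottottott

s(k+1) = oo·s(k)·ott, so each term gains oo as a prefix and ott as a suffix.
One more step from oooooooo55ottottottott gives the answer.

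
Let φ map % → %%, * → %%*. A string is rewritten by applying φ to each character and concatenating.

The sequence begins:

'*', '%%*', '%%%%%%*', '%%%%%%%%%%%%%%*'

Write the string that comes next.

%%%%%%%%%%%%%%%%%%%%%%%%%%%%%%*

Applying the rule to each of the 15 symbols of %%%%%%%%%%%%%%* gives the pieces %% %% %% %% %% %% %% %% %% %% %% %% %% %% %%*, which concatenate to the answer.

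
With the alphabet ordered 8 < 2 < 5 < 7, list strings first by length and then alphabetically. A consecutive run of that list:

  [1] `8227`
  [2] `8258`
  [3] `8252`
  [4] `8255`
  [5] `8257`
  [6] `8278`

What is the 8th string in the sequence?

Continuing the enumeration 2 steps past 8278: 8278 → 8272 → (answer).

8275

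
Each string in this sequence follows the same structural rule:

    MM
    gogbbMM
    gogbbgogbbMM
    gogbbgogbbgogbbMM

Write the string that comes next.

Every step adds gogbb at the front: s(k+1) = gogbb·s(k).
So the next term is gogbb·gogbbgogbbgogbbMM.

gogbbgogbbgogbbgogbbMM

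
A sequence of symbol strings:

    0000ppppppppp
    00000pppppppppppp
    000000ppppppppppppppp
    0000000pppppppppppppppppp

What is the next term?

Term n consists of n+1 0's, followed by 3n p's, where the shown terms are n = 3, 4, 5, 6.
At n = 7 the blocks have lengths 8, 21.

00000000ppppppppppppppppppppp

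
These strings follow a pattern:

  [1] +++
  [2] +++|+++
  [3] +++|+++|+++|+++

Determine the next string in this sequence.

s(k+1) = s(k)·|·s(k) — each term doubles the last with '|' between the halves.
So the next term is two copies of +++|+++|+++|+++ with '|' between the halves.

+++|+++|+++|+++|+++|+++|+++|+++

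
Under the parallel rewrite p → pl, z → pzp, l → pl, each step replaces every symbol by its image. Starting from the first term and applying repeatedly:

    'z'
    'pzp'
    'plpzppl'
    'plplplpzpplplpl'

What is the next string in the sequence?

plplplplplplplpzpplplplplplplpl

Applying the rule to each of the 15 symbols of plplplpzpplplpl gives the pieces pl pl pl pl pl pl pl pzp pl pl pl pl pl pl pl, which concatenate to the answer.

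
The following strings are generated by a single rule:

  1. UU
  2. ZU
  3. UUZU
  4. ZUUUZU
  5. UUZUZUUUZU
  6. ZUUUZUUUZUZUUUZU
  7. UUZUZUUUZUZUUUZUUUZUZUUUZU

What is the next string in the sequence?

From term 3 onward, concatenate the second-to-last term with the last: UU·ZU = UUZU, ZU·UUZU = ZUUUZU, …
The next term joins ZUUUZUUUZUZUUUZU and UUZUZUUUZUZUUUZUUUZUZUUUZU.

ZUUUZUUUZUZUUUZUUUZUZUUUZUZUUUZUUUZUZUUUZU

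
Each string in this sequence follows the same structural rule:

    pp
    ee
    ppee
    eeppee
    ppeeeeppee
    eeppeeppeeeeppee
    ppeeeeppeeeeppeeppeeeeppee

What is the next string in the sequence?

eeppeeppeeeeppeeppeeeeppeeeeppeeppeeeeppee

Each term (from the third on) is the two preceding terms concatenated in order: term 3 = pp·ee = ppee.
The next term joins eeppeeppeeeeppee and ppeeeeppeeeeppeeppeeeeppee.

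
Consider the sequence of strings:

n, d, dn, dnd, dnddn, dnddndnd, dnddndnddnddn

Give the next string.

dnddndnddnddndnddndnd

This is a Fibonacci-style word recurrence s(k) = s(k−1)·s(k−2): e.g. d·n = dn.
The next term joins dnddndnddnddn and dnddndnd.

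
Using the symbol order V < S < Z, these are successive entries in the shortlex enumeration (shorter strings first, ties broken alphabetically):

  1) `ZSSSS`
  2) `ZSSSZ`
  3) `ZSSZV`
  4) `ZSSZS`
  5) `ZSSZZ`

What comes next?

ZSZVV

Find the rightmost character of ZSSZZ below Z, bump it to the next letter, and reset everything to its right to V.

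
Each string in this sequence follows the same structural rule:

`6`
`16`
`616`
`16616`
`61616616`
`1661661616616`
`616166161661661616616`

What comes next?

Each term (from the third on) is the two preceding terms concatenated in order: term 3 = 6·16 = 616.
Continuing: 1661661616616 · 616166161661661616616 gives term 8.

1661661616616616166161661661616616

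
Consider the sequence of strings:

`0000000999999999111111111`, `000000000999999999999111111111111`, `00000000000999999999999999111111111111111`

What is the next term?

0000000000000999999999999999999111111111111111111

The n-th term is 2n+1 0's then 3n 9's then 3n 1's, where the shown terms are n = 3, 4, 5.
For the next term, n = 6, so the run lengths are 13, 18, 18.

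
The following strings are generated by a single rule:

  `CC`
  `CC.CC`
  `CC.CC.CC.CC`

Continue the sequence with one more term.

CC.CC.CC.CC.CC.CC.CC.CC

Each string is two copies of the previous one joined by '.'.
One more doubling of CC.CC.CC.CC gives the answer.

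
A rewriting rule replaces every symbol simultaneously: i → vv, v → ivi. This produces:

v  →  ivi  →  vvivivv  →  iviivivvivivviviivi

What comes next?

vvivivvvvivivviviivivvivivviviivivvivivvvvivivv

φ(iviivivvivivviviivi) expands symbol-by-symbol to vv ivi vv vv ivi vv ivi ivi vv ivi vv ivi ivi vv ivi vv vv ivi vv; joining the 19 pieces gives the next term.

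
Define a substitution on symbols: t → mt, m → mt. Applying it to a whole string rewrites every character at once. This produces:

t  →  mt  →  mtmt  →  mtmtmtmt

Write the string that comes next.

mtmtmtmtmtmtmtmt

Expanding mtmtmtmt: m→mt, t→mt, m→mt, t→mt, m→mt, t→mt, m→mt, t→mt. Concatenated: mt mt mt mt mt mt mt mt.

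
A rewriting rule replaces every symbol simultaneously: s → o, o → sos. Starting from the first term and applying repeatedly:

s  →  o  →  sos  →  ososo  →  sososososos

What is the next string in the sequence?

ososososososososososo

Apply φ to sososososos symbol by symbol: s→o, o→sos, s→o, o→sos, s→o, o→sos, s→o, o→sos, s→o, o→sos, s→o; joined: o sos o sos o sos o sos o sos o.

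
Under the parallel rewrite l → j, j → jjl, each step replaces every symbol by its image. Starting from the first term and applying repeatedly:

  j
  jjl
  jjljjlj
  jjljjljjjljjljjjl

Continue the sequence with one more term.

Rewriting the 17 symbols of jjljjljjjljjljjjl one by one yields jjl jjl j jjl jjl j jjl jjl jjl j jjl jjl j jjl jjl jjl j; concatenated:

jjljjljjjljjljjjljjljjljjjljjljjjljjljjlj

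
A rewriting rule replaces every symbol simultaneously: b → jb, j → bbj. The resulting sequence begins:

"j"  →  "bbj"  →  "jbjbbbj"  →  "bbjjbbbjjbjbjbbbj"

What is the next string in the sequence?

φ(bbjjbbbjjbjbjbbbj) expands symbol-by-symbol to jb jb bbj bbj jb jb jb bbj bbj jb bbj jb bbj jb jb jb bbj; joining the 17 pieces gives the next term.

jbjbbbjbbjjbjbjbbbjbbjjbbbjjbbbjjbjbjbbbj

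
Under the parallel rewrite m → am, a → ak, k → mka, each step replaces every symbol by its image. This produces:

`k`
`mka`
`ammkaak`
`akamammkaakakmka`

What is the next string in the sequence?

Applying the rule to each of the 16 symbols of akamammkaakakmka gives the pieces ak mka ak am ak am am mka ak ak mka ak mka am mka ak, which concatenate to the answer.

akmkaakamakamammkaakakmkaakmkaammkaak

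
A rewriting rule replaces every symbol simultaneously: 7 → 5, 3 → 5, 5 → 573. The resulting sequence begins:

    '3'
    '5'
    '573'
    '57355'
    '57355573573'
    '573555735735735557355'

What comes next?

Rewriting the 21 symbols of 573555735735735557355 one by one yields 573 5 5 573 573 573 5 5 573 5 5 573 5 5 573 573 573 5 5 573 573; concatenated:

5735557357357355573555735557357357355573573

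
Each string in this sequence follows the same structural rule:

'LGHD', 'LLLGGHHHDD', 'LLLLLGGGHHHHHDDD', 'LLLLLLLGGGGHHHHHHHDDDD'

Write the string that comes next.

LLLLLLLLLGGGGGHHHHHHHHHDDDDD

Each string has the form L^{2n-1} G^{n} H^{2n-1} D^{n} (n = 1, 2, …).
At n = 5 the blocks have lengths 9, 5, 9, 5.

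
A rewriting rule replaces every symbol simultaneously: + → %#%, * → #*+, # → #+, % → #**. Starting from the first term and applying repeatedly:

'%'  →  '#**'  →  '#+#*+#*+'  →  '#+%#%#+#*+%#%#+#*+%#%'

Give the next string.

Replace each of the 21 characters of #+%#%#+#*+%#%#+#*+%#% in place — #+ %#% #** #+ #** #+ %#% #+ #*+ %#% #** #+ #** #+ %#% #+ #*+ %#% #** #+ #** — and concatenate.

#+%#%#**#+#**#+%#%#+#*+%#%#**#+#**#+%#%#+#*+%#%#**#+#**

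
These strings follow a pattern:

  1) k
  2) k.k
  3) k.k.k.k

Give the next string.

Each string is two copies of the previous one joined by '.'.
Doubling k.k.k.k with '.' between the halves:

k.k.k.k.k.k.k.k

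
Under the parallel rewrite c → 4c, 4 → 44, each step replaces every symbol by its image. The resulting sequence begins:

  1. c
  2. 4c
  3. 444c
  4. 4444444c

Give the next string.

444444444444444c

Rewriting each symbol of 4444444c: 4→44, 4→44, 4→44, 4→44, 4→44, 4→44, 4→44, c→4c, which concatenates to 44 44 44 44 44 44 44 4c.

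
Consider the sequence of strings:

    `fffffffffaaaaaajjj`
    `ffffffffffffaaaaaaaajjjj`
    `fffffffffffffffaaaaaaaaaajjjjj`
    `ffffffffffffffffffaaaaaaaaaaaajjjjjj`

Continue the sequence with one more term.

Reading off run lengths: f runs 9, 12, 15, 18; a runs 6, 8, 10, 12; j runs 3, 4, 5, 6 — each is linear in n, where the shown terms are n = 3, 4, 5, 6.
Setting n = 7 gives 21, 14, 7 characters in each block.

fffffffffffffffffffffaaaaaaaaaaaaaajjjjjjj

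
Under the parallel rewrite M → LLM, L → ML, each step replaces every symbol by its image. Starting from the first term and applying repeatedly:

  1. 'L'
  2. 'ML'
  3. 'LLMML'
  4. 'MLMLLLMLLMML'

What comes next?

LLMMLLLMMLMLMLLLMMLMLLLMLLMML

Apply φ to MLMLLLMLLMML symbol by symbol: M→LLM, L→ML, M→LLM, L→ML, L→ML, L→ML, M→LLM, L→ML, L→ML, M→LLM, M→LLM, L→ML; joined: LLM ML LLM ML ML ML LLM ML ML LLM LLM ML.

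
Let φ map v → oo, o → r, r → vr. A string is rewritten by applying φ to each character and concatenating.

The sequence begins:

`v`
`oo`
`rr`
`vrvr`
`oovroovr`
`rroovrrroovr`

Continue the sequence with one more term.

vrvrrroovrvrvrrroovr

Expanding rroovrrroovr: r→vr, r→vr, o→r, o→r, v→oo, r→vr, r→vr, r→vr, o→r, o→r, v→oo, r→vr. Concatenated: vr vr r r oo vr vr vr r r oo vr.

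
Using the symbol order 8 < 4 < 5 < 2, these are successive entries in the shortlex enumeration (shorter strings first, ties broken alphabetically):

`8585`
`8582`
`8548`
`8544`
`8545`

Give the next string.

8542

The successor of 8545 increments the rightmost position that isn't already 2 and resets every position after it to 8.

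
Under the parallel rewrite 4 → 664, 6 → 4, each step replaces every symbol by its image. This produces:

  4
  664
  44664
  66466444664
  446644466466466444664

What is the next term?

Rewriting the 21 symbols of 446644466466466444664 one by one yields 664 664 4 4 664 664 664 4 4 664 4 4 664 4 4 664 664 664 4 4 664; concatenated:

6646644466466466444664446644466466466444664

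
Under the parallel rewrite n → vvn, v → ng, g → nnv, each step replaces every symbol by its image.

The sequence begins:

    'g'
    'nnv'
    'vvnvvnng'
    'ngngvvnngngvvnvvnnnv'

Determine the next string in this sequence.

vvnnnvvvnnnvngngvvnvvnnnvvvnnnvngngvvnngngvvnvvnvvnng

Applying the rule to each of the 20 symbols of ngngvvnngngvvnvvnnnv gives the pieces vvn nnv vvn nnv ng ng vvn vvn nnv vvn nnv ng ng vvn ng ng vvn vvn vvn ng, which concatenate to the answer.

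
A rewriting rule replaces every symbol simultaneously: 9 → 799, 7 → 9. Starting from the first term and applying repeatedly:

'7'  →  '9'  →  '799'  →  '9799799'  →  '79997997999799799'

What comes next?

Rewriting the 17 symbols of 79997997999799799 one by one yields 9 799 799 799 9 799 799 9 799 799 799 9 799 799 9 799 799; concatenated:

97997997999799799979979979997997999799799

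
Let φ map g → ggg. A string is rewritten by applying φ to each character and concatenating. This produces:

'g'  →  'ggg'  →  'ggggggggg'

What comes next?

Expanding ggggggggg: g→ggg, g→ggg, g→ggg, g→ggg, g→ggg, g→ggg, g→ggg, g→ggg, g→ggg. Concatenated: ggg ggg ggg ggg ggg ggg ggg ggg ggg.

ggggggggggggggggggggggggggg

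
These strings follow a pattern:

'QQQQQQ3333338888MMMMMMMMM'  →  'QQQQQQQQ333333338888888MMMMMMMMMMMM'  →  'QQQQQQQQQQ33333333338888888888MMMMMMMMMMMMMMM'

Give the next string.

Each string has the form Q^{2n+2} 3^{2n+2} 8^{3n-2} M^{3n+3}, where the shown terms are n = 2, 3, 4.
For the next term, n = 5, so the run lengths are 12, 12, 13, 18.

QQQQQQQQQQQQ3333333333338888888888888MMMMMMMMMMMMMMMMMM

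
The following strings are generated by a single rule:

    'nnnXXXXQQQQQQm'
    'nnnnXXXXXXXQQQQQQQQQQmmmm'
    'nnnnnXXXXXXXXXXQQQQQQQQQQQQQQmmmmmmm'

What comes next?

Reading off run lengths: n runs 3, 4, 5; X runs 4, 7, 10; Q runs 6, 10, 14; m runs 1, 4, 7 — each is linear in n (n = 1, 2, …).
At n = 4 the blocks have lengths 6, 13, 18, 10.

nnnnnnXXXXXXXXXXXXXQQQQQQQQQQQQQQQQQQmmmmmmmmmm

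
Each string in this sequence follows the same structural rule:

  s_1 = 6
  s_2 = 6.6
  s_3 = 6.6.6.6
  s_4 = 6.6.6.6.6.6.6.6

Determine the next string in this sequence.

Each string is two copies of the previous one joined by '.'.
One more doubling of 6.6.6.6.6.6.6.6 gives the answer.

6.6.6.6.6.6.6.6.6.6.6.6.6.6.6.6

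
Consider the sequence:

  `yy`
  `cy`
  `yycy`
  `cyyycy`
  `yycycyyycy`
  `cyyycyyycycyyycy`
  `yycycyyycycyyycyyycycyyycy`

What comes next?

From term 3 onward, concatenate the second-to-last term with the last: yy·cy = yycy, cy·yycy = cyyycy, …
So term 8 is cyyycyyycycyyycy·yycycyyycycyyycyyycycyyycy.

cyyycyyycycyyycyyycycyyycycyyycyyycycyyycy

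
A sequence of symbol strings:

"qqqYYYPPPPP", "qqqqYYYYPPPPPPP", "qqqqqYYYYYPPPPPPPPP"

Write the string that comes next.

The n-th term is n+1 q's then n+1 Y's then 2n+1 P's, where the shown terms are n = 2, 3, 4.
At n = 5 the blocks have lengths 6, 6, 11.

qqqqqqYYYYYYPPPPPPPPPPP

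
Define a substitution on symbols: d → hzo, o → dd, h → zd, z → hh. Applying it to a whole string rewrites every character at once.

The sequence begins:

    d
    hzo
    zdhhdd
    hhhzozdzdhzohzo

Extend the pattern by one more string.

zdzdzdhhddhhhzohhhzozdhhddzdhhdd

Applying the rule to each of the 15 symbols of hhhzozdzdhzohzo gives the pieces zd zd zd hh dd hh hzo hh hzo zd hh dd zd hh dd, which concatenate to the answer.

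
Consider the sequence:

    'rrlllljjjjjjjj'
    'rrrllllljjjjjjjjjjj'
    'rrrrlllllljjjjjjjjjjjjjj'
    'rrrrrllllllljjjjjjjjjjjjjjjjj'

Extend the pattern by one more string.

rrrrrrlllllllljjjjjjjjjjjjjjjjjjjj

Reading off run lengths: r runs 2, 3, 4, 5; l runs 4, 5, 6, 7; j runs 8, 11, 14, 17 — each is linear in n, where the shown terms are n = 2, 3, 4, 5.
At n = 6 the blocks have lengths 6, 8, 20.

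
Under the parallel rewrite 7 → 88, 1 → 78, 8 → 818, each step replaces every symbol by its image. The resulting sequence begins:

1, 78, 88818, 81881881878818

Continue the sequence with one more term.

Applying the rule to each of the 14 symbols of 81881881878818 gives the pieces 818 78 818 818 78 818 818 78 818 88 818 818 78 818, which concatenate to the answer.

8187881881878818818788188881881878818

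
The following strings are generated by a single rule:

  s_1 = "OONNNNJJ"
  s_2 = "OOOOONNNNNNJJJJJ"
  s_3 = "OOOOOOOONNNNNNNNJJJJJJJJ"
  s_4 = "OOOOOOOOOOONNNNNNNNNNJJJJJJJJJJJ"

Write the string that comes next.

OOOOOOOOOOOOOONNNNNNNNNNNNJJJJJJJJJJJJJJ

Term n consists of 3n-1 O's, followed by 2n+2 N's, followed by 3n-1 J's (n = 1, 2, …).
At n = 5 the blocks have lengths 14, 12, 14.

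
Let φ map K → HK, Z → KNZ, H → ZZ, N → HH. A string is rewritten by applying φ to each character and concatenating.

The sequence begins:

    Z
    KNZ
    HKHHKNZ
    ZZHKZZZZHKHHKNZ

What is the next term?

KNZKNZZZHKKNZKNZKNZKNZZZHKZZZZHKHHKNZ

φ(ZZHKZZZZHKHHKNZ) expands symbol-by-symbol to KNZ KNZ ZZ HK KNZ KNZ KNZ KNZ ZZ HK ZZ ZZ HK HH KNZ; joining the 15 pieces gives the next term.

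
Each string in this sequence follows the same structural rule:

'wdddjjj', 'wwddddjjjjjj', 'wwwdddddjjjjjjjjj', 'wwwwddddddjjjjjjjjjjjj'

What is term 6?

Term n consists of n w's, followed by n+2 d's, followed by 3n j's (n = 1, 2, …).
For term 6, n = 6, so the run lengths are 6, 8, 18.

wwwwwwddddddddjjjjjjjjjjjjjjjjjj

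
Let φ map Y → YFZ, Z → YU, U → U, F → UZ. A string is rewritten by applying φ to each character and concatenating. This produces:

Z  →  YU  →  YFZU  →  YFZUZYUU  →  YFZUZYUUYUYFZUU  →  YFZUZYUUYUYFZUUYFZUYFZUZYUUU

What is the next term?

Rewriting the 28 symbols of YFZUZYUUYUYFZUUYFZUYFZUZYUUU one by one yields YFZ UZ YU U YU YFZ U U YFZ U YFZ UZ YU U U YFZ UZ YU U YFZ UZ YU U YU YFZ U U U; concatenated:

YFZUZYUUYUYFZUUYFZUYFZUZYUUUYFZUZYUUYFZUZYUUYUYFZUUU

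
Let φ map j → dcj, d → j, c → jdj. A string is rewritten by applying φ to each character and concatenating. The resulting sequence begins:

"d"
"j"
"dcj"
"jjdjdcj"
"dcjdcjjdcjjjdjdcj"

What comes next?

jjdjdcjjjdjdcjdcjjjdjdcjdcjdcjjdcjjjdjdcj

Replace each of the 17 characters of dcjdcjjdcjjjdjdcj in place — j jdj dcj j jdj dcj dcj j jdj dcj dcj dcj j dcj j jdj dcj — and concatenate.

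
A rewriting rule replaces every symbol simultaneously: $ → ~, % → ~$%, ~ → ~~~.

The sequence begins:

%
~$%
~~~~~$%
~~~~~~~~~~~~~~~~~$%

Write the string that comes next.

~~~~~~~~~~~~~~~~~~~~~~~~~~~~~~~~~~~~~~~~~~~~~~~~~~~~~$%

Replace each of the 19 characters of ~~~~~~~~~~~~~~~~~$% in place — ~~~ ~~~ ~~~ ~~~ ~~~ ~~~ ~~~ ~~~ ~~~ ~~~ ~~~ ~~~ ~~~ ~~~ ~~~ ~~~ ~~~ ~ ~$% — and concatenate.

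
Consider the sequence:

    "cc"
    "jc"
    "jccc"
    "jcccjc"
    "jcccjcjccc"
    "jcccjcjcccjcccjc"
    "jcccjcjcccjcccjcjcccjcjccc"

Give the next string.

This is a Fibonacci-style word recurrence s(k) = s(k−1)·s(k−2): e.g. jc·cc = jccc.
Continuing: jcccjcjcccjcccjcjcccjcjccc · jcccjcjcccjcccjc gives term 8.

jcccjcjcccjcccjcjcccjcjcccjcccjcjcccjcccjc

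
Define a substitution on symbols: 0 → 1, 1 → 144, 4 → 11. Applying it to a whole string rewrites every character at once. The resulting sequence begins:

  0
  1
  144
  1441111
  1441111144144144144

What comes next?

Replace each of the 19 characters of 1441111144144144144 in place — 144 11 11 144 144 144 144 144 11 11 144 11 11 144 11 11 144 11 11 — and concatenate.

14411111441441441441441111144111114411111441111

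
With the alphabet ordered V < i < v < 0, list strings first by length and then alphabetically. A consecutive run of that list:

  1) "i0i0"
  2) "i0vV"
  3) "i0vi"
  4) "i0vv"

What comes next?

i0v0

The successor of i0vv increments the rightmost position that isn't already 0 and resets every position after it to V.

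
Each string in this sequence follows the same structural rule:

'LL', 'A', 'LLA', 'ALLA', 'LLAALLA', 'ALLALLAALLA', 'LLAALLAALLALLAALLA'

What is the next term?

ALLALLAALLALLAALLAALLALLAALLA

Each term (from the third on) is the two preceding terms concatenated in order: term 3 = LL·A = LLA.
Continuing: ALLALLAALLA · LLAALLAALLALLAALLA gives term 8.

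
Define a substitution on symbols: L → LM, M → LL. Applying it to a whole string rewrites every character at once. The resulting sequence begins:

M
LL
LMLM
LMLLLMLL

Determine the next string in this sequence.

Rewriting each symbol of LMLLLMLL: L→LM, M→LL, L→LM, L→LM, L→LM, M→LL, L→LM, L→LM, which concatenates to LM LL LM LM LM LL LM LM.

LMLLLMLMLMLLLMLM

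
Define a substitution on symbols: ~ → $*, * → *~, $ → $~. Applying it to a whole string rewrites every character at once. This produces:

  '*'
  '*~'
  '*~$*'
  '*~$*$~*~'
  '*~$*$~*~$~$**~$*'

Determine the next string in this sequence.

φ(*~$*$~*~$~$**~$*) expands symbol-by-symbol to *~ $* $~ *~ $~ $* *~ $* $~ $* $~ *~ *~ $* $~ *~; joining the 16 pieces gives the next term.

*~$*$~*~$~$**~$*$~$*$~*~*~$*$~*~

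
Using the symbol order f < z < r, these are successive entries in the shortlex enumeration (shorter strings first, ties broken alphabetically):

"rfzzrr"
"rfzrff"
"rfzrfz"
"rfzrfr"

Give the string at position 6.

Advancing 2 positions from rfzrfr through rfzrfr → rfzrzf reaches term 6.

rfzrzz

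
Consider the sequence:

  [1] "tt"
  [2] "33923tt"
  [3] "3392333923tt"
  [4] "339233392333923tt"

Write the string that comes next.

The strings grow by a fixed prefix 33923 each time.
One more step from 339233392333923tt gives the answer.

33923339233392333923tt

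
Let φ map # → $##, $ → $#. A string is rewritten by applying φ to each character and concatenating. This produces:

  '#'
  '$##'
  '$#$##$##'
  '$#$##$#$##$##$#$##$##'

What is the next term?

Applying the rule to each of the 21 symbols of $#$##$#$##$##$#$##$## gives the pieces $# $## $# $## $## $# $## $# $## $## $# $## $## $# $## $# $## $## $# $## $##, which concatenate to the answer.

$#$##$#$##$##$#$##$#$##$##$#$##$##$#$##$#$##$##$#$##$##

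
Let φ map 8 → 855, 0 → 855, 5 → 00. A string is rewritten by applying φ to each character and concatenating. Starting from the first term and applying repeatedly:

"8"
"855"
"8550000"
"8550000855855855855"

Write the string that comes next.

85500008558558558558550000855000085500008550000

Replace each of the 19 characters of 8550000855855855855 in place — 855 00 00 855 855 855 855 855 00 00 855 00 00 855 00 00 855 00 00 — and concatenate.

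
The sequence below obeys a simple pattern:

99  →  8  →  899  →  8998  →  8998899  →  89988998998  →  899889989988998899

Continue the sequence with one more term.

89988998998899889989988998998

Each term (from the third on) is the previous term followed by the one before it: term 3 = 8·99 = 899.
So term 8 is 899889989988998899·89988998998.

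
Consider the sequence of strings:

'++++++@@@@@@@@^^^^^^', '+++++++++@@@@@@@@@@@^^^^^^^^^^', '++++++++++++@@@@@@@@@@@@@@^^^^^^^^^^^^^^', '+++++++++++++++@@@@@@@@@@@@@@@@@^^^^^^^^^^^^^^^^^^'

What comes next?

++++++++++++++++++@@@@@@@@@@@@@@@@@@@@^^^^^^^^^^^^^^^^^^^^^^

Term n consists of 3n +'s, followed by 3n+2 @'s, followed by 4n-2 ^'s, where the shown terms are n = 2, 3, 4, 5.
At n = 6 the blocks have lengths 18, 20, 22.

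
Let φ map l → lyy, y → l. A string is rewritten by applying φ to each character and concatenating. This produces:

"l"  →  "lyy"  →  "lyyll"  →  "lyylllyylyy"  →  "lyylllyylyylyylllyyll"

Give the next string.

lyylllyylyylyylllyylllyylllyylyylyylllyylyy

Replace each of the 21 characters of lyylllyylyylyylllyyll in place — lyy l l lyy lyy lyy l l lyy l l lyy l l lyy lyy lyy l l lyy lyy — and concatenate.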